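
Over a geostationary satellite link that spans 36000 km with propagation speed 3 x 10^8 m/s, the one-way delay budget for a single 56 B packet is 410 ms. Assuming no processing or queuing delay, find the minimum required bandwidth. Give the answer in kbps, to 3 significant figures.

L = 448 bits.
Propagation delay = 36000000 / 300000000 = 120 ms.
Transmission budget = 410 − 120 = 290 ms.
R ≥ L / t_tx = 448 bits / 0.29 s = 1.54 kbps.

1.54 kbps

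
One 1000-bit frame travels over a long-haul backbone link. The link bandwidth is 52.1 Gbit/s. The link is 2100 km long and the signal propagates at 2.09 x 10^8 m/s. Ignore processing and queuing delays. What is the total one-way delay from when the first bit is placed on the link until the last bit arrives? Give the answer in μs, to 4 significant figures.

Transmission delay = L/R = 1000 / 52100000000 = 0.0191939 μs.
Propagation delay = d/s = 2100000 m / 209000000 m/s = 10047.8 μs.
Total = 10050 μs.

10050 μs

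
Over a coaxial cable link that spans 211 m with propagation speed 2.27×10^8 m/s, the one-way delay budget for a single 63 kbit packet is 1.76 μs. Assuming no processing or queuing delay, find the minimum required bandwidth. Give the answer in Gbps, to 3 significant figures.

Propagation delay = 211 / 227000000 = 0.929515 μs.
Transmission budget = 1.76 − 0.929515 = 0.830485 μs.
R ≥ L / t_tx = 63000 bits / 8.30485e-07 s = 75.9 Gbps.

75.9 Gbps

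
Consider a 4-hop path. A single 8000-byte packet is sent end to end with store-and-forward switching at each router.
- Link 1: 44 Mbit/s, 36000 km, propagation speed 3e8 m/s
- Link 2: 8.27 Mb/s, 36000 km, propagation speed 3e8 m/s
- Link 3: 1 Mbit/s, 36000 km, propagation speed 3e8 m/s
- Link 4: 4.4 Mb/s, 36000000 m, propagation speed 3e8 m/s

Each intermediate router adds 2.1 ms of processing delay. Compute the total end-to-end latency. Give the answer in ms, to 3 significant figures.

L = 8000 × 8 = 64000 bits.
Transmission delays (L/R per hop): 1.45455, 7.73881, 64, 14.5455 ms; sum = 87.7388 ms.
Propagation delays (d/s per hop): 120, 120, 120, 120 ms; sum = 480 ms.
Processing at 3 router(s): 3 × 2.1 ms = 6.3 ms.
End-to-end = 574 ms.

574 ms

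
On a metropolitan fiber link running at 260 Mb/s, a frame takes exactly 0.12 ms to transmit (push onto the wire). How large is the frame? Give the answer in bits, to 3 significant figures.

L = R × t_tx = 260000000 b/s × 0.00012 s = 31200 bits.

31200 bits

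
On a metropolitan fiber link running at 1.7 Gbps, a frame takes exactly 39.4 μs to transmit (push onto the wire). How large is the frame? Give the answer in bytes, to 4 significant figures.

L = R × t_tx = 1700000000 b/s × 3.94e-05 s = 66980 bits.
In bytes: 66980 / 8 = 8373 bytes.

8373 bytes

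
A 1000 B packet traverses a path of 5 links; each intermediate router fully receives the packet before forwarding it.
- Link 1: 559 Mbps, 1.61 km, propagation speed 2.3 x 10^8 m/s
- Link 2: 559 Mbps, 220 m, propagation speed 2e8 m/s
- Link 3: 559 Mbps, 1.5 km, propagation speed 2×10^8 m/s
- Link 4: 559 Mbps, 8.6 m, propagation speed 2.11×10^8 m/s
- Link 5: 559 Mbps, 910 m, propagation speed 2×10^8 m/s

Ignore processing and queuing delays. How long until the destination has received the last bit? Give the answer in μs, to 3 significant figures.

91.7 μs

L = 1000 × 8 = 8000 bits.
Transmission delay per hop = L/R = 8000/559000000 = 14.3113 μs; 5 hops → 71.5564 μs.
Propagation delays (d/s per hop): 7, 1.1, 7.5, 0.0407583, 4.55 μs; sum = 20.1908 μs.
End-to-end = 91.7 μs.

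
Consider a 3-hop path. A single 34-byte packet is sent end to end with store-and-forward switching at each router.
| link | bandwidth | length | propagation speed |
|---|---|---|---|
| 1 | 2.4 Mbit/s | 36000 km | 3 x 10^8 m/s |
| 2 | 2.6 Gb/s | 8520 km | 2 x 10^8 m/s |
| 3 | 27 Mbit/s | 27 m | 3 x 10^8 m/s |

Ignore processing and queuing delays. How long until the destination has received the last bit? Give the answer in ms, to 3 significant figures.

L = 34 × 8 = 272 bits.
Transmission delays (L/R per hop): 0.113333, 0.000104615, 0.0100741 ms; sum = 0.123512 ms.
Propagation delays (d/s per hop): 120, 42.6, 9e-05 ms; sum = 162.6 ms.
End-to-end = 163 ms.

163 ms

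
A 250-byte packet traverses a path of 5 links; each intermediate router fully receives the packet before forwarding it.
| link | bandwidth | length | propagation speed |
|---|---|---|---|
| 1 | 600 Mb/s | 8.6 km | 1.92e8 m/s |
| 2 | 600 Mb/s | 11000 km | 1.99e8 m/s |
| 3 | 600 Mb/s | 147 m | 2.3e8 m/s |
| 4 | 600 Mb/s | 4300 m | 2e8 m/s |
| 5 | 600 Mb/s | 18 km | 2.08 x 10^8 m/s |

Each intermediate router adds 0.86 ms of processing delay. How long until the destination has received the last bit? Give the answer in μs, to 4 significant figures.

58890 μs

L = 250 × 8 = 2000 bits.
Transmission delay per hop = L/R = 2000/600000000 = 3.33333 μs; 5 hops → 16.6667 μs.
Propagation delays (d/s per hop): 44.7917, 55276.4, 0.63913, 21.5, 86.5385 μs; sum = 55429.9 μs.
Processing at 4 router(s): 4 × 0.86 ms = 3440 μs.
End-to-end = 58890 μs.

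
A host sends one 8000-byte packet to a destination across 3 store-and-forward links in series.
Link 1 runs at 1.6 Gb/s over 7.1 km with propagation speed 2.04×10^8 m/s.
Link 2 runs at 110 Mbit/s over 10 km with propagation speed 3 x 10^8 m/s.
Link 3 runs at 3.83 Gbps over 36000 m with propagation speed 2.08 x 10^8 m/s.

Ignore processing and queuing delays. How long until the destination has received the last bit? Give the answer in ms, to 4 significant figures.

0.8797 ms

L = 8000 × 8 = 64000 bits.
Transmission delays (L/R per hop): 0.04, 0.581818, 0.0167102 ms; sum = 0.638528 ms.
Propagation delays (d/s per hop): 0.0348039, 0.0333333, 0.173077 ms; sum = 0.241214 ms.
End-to-end = 0.8797 ms.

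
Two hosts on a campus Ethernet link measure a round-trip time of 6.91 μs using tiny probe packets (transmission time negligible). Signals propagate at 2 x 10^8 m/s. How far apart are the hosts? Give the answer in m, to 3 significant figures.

One-way propagation = RTT/2 = 3.455 μs.
d = s × t = 200000000 × 3.455e-06 = 691 m.

691 m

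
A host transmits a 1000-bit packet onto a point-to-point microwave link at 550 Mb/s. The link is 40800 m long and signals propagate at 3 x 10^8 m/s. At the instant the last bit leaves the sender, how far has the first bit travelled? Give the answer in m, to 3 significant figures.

t_tx = L/R = 1000/550000000 = 1.81818e-06 s.
Distance = s × t_tx = 300000000 × 1.81818e-06 = 545 m.

545 m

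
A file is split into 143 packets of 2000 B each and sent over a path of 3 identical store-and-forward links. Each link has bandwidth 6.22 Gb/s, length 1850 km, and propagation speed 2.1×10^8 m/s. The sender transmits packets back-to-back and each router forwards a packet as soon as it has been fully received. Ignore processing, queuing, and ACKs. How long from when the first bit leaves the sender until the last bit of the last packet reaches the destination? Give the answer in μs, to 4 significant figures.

Per-hop transmission t_tx = L/R = 16000/6220000000 = 2.57235 μs.
Per-hop propagation t_prop = 1850000/210000000 = 8809.52 μs.
Pipeline fill: first packet needs 3·t_tx to clear all hops; remaining 142 packets each add one t_tx.
Total = (3+143-1)·t_tx + 3·t_prop = 145·2.57235 + 3·8809.52 = 26800 μs.

26800 μs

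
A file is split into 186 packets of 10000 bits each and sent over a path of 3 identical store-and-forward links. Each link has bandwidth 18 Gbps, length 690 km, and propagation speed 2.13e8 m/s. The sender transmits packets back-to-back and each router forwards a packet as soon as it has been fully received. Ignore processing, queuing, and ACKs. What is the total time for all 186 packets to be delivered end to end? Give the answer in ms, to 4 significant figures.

9.823 ms

Per-hop transmission t_tx = L/R = 10000/18000000000 = 0.000555556 ms.
Per-hop propagation t_prop = 690000/213000000 = 3.23944 ms.
Pipeline fill: first packet needs 3·t_tx to clear all hops; remaining 185 packets each add one t_tx.
Total = (3+186-1)·t_tx + 3·t_prop = 188·0.000555556 + 3·3.23944 = 9.823 ms.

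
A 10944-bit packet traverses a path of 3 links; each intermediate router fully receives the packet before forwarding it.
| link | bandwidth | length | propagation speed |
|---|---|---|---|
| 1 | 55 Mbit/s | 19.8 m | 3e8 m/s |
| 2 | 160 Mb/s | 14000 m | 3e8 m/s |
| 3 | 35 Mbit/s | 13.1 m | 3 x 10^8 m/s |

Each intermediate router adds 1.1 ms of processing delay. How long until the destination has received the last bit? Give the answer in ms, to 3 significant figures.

Transmission delays (L/R per hop): 0.198982, 0.0684, 0.312686 ms; sum = 0.580068 ms.
Propagation delays (d/s per hop): 6.6e-05, 0.0466667, 4.36667e-05 ms; sum = 0.0467763 ms.
Processing at 2 router(s): 2 × 1.1 ms = 2.2 ms.
End-to-end = 2.83 ms.

2.83 ms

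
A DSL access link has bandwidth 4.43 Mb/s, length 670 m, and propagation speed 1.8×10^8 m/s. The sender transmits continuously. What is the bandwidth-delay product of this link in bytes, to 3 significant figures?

Propagation delay = 670 / 180000000 = 3.72222e-06 s.
BDP = R × t_prop = 4430000 × 3.72222e-06 = 16.4894 bits.
In bytes: 16.4894/8 = 2.06 bytes.

2.06 bytes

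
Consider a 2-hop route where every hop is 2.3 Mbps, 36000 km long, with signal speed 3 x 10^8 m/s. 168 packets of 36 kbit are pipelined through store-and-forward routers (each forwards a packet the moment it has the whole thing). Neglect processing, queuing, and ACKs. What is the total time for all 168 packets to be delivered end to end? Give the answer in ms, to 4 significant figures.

Per-hop transmission t_tx = L/R = 36000/2300000 = 15.6522 ms.
Per-hop propagation t_prop = 36000000/300000000 = 120 ms.
Pipeline fill: first packet needs 2·t_tx to clear all hops; remaining 167 packets each add one t_tx.
Total = (2+168-1)·t_tx + 2·t_prop = 169·15.6522 + 2·120 = 2885 ms.

2885 ms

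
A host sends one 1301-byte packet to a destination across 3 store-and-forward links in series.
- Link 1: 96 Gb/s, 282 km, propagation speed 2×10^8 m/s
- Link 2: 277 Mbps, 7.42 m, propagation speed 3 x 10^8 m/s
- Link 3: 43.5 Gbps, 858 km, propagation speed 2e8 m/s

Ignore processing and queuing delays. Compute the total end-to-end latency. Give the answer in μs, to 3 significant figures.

L = 1301 × 8 = 10408 bits.
Transmission delays (L/R per hop): 0.108417, 37.574, 0.239264 μs; sum = 37.9217 μs.
Propagation delays (d/s per hop): 1410, 0.0247333, 4290 μs; sum = 5700.02 μs.
End-to-end = 5740 μs.

5740 μs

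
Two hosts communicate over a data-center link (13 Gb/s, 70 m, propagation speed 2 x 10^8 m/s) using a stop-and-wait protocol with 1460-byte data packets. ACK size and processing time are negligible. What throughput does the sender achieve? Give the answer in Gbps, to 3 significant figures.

7.31 Gbps

t_tx = L/R = 11680/13000000000 = 8.98462e-07 s.
t_prop = 70/200000000 = 3.5e-07 s; RTT = 7e-07 s.
Cycle = t_tx + RTT = 1.59846e-06 s.
Throughput = L / cycle = 11680 / 1.59846e-06 = 7.31 Gbps.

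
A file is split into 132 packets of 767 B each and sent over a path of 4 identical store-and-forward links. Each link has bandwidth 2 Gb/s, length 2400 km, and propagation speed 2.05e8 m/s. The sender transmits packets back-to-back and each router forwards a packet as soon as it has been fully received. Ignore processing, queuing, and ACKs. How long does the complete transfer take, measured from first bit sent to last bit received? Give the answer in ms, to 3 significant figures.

Per-hop transmission t_tx = L/R = 6136/2000000000 = 0.003068 ms.
Per-hop propagation t_prop = 2400000/2.05e+08 = 11.7073 ms.
Pipeline fill: first packet needs 4·t_tx to clear all hops; remaining 131 packets each add one t_tx.
Total = (4+132-1)·t_tx + 4·t_prop = 135·0.003068 + 4·11.7073 = 47.2 ms.

47.2 ms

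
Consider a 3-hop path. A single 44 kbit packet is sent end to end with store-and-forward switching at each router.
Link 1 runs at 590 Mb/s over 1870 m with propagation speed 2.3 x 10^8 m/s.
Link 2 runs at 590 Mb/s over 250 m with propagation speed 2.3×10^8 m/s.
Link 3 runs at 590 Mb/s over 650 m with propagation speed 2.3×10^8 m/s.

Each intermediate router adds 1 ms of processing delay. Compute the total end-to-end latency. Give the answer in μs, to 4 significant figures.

L = 44000 bits.
Transmission delay per hop = L/R = 44000/590000000 = 74.5763 μs; 3 hops → 223.729 μs.
Propagation delays (d/s per hop): 8.13043, 1.08696, 2.82609 μs; sum = 12.0435 μs.
Processing at 2 router(s): 2 × 1 ms = 2000 μs.
End-to-end = 2236 μs.

2236 μs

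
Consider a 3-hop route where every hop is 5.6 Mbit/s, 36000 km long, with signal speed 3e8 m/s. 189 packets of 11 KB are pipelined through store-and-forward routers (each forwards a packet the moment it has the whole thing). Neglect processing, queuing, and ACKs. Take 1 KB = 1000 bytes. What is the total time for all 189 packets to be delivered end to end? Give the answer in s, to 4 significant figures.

3.361 s

Per-hop transmission t_tx = L/R = 88000/5600000 = 0.0157143 s.
Per-hop propagation t_prop = 36000000/300000000 = 0.12 s.
Pipeline fill: first packet needs 3·t_tx to clear all hops; remaining 188 packets each add one t_tx.
Total = (3+189-1)·t_tx + 3·t_prop = 191·0.0157143 + 3·0.12 = 3.361 s.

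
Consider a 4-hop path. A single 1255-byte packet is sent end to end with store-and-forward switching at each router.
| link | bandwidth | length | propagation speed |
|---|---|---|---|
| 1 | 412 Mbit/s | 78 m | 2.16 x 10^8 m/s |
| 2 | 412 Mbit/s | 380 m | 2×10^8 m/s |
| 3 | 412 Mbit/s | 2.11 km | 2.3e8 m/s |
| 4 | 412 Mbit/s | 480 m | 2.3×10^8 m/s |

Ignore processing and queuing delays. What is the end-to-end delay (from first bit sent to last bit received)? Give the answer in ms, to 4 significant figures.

L = 1255 × 8 = 10040 bits.
Transmission delay per hop = L/R = 10040/412000000 = 0.0243689 ms; 4 hops → 0.0974757 ms.
Propagation delays (d/s per hop): 0.000361111, 0.0019, 0.00917391, 0.00208696 ms; sum = 0.013522 ms.
End-to-end = 0.1110 ms.

0.1110 ms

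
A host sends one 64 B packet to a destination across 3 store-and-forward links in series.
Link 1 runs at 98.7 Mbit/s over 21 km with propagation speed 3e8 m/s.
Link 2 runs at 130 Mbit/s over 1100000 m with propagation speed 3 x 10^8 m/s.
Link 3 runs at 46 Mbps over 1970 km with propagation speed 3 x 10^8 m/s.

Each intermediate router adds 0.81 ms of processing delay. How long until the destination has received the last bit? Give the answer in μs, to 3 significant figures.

11900 μs

L = 64 × 8 = 512 bits.
Transmission delays (L/R per hop): 5.18744, 3.93846, 11.1304 μs; sum = 20.2563 μs.
Propagation delays (d/s per hop): 70, 3666.67, 6566.67 μs; sum = 10303.3 μs.
Processing at 2 router(s): 2 × 0.81 ms = 1620 μs.
End-to-end = 11900 μs.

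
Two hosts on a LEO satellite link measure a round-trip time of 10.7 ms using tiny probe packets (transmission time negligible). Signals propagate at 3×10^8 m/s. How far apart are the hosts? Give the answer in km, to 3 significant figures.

1610 km

One-way propagation = RTT/2 = 5.35 ms.
d = s × t = 300000000 × 0.00535 = 1610 km.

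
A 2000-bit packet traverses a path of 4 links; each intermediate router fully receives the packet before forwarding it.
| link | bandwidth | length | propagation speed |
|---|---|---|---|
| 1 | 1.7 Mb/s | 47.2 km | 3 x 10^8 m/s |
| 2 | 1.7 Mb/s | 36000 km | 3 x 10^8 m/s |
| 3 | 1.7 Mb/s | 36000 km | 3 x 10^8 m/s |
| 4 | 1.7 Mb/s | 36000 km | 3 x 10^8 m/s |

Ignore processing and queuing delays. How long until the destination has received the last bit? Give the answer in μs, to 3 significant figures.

Transmission delay per hop = L/R = 2000/1700000 = 1176.47 μs; 4 hops → 4705.88 μs.
Propagation delays (d/s per hop): 157.333, 120000, 120000, 120000 μs; sum = 360157 μs.
End-to-end = 365000 μs.

365000 μs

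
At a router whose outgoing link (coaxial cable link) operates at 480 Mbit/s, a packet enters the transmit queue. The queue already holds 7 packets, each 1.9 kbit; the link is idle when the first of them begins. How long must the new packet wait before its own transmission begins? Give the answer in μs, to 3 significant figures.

27.7 μs

Each queued packet: L/R = 1900/480000000 = 3.95833 μs.
7 queued → 27.7083 μs.
Queuing delay = 27.7 μs.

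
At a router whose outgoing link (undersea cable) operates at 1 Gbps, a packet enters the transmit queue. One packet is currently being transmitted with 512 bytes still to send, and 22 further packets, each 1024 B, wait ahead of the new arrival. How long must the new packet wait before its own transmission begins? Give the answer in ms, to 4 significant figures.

Each queued packet: L/R = 8192/1000000000 = 0.008192 ms.
22 queued → 0.180224 ms.
Plus remaining 4096 bits of current packet: 0.004096 ms.
Queuing delay = 0.1843 ms.

0.1843 ms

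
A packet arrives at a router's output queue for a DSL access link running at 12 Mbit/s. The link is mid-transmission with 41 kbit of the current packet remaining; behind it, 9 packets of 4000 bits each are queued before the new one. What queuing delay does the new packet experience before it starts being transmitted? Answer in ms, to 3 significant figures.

Each queued packet: L/R = 4000/12000000 = 0.333333 ms.
9 queued → 3 ms.
Plus remaining 41000 bits of current packet: 3.41667 ms.
Queuing delay = 6.42 ms.

6.42 ms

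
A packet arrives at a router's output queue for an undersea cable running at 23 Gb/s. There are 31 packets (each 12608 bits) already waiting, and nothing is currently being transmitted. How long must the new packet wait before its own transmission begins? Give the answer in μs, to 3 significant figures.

17.0 μs

Each queued packet: L/R = 12608/23000000000 = 0.548174 μs.
31 queued → 16.9934 μs.
Queuing delay = 17.0 μs.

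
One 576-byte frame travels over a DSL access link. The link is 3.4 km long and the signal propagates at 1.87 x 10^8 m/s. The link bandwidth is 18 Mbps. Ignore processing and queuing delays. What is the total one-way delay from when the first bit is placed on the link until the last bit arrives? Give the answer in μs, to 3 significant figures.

274 μs

L = 576 × 8 = 4608 bits.
Transmission delay = L/R = 4608 / 18000000 = 256 μs.
Propagation delay = d/s = 3400 m / 187000000 m/s = 18.1818 μs.
Total = 274 μs.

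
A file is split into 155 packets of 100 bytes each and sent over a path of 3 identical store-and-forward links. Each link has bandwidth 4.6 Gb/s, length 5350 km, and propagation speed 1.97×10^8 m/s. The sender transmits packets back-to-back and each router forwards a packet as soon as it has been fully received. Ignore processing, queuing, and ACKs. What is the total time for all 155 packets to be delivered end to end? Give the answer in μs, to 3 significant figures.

Per-hop transmission t_tx = L/R = 800/4600000000 = 0.173913 μs.
Per-hop propagation t_prop = 5350000/197000000 = 27157.4 μs.
Pipeline fill: first packet needs 3·t_tx to clear all hops; remaining 154 packets each add one t_tx.
Total = (3+155-1)·t_tx + 3·t_prop = 157·0.173913 + 3·27157.4 = 81500 μs.

81500 μs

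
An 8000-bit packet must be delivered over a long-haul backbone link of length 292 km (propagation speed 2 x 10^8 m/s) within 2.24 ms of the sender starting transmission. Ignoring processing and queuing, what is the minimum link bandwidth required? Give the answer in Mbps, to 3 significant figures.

Propagation delay = 292000 / 200000000 = 1.46 ms.
Transmission budget = 2.24 − 1.46 = 0.78 ms.
R ≥ L / t_tx = 8000 bits / 0.00078 s = 10.3 Mbps.

10.3 Mbps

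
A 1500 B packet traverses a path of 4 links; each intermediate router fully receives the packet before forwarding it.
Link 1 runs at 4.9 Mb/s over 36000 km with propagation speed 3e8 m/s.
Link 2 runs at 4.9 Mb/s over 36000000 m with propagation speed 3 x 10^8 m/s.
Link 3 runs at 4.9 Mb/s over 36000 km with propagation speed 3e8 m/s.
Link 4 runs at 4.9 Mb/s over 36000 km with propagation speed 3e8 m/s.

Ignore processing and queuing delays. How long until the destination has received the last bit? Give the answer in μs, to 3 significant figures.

490000 μs

L = 1500 × 8 = 12000 bits.
Transmission delay per hop = L/R = 12000/4900000 = 2448.98 μs; 4 hops → 9795.92 μs.
Propagation delays (d/s per hop): 120000, 120000, 120000, 120000 μs; sum = 480000 μs.
End-to-end = 490000 μs.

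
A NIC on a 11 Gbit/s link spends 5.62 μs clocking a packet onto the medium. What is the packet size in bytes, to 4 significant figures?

L = R × t_tx = 11000000000 b/s × 5.62e-06 s = 61820 bits.
In bytes: 61820 / 8 = 7728 bytes.

7728 bytes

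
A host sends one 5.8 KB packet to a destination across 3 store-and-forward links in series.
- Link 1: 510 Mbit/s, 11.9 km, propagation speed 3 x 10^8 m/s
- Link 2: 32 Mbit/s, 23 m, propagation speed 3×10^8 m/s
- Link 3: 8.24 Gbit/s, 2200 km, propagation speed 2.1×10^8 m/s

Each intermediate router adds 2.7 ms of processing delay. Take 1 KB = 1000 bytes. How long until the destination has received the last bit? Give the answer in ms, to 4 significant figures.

L = 46400 bits.
Transmission delays (L/R per hop): 0.0909804, 1.45, 0.00563107 ms; sum = 1.54661 ms.
Propagation delays (d/s per hop): 0.0396667, 7.66667e-05, 10.4762 ms; sum = 10.5159 ms.
Processing at 2 router(s): 2 × 2.7 ms = 5.4 ms.
End-to-end = 17.46 ms.

17.46 ms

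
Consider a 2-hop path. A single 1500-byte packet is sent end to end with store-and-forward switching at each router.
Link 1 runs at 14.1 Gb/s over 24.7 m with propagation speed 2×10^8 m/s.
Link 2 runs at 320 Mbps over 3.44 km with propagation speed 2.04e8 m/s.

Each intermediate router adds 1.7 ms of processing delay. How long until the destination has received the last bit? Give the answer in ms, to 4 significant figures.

1.755 ms

L = 1500 × 8 = 12000 bits.
Transmission delays (L/R per hop): 0.000851064, 0.0375 ms; sum = 0.0383511 ms.
Propagation delays (d/s per hop): 0.0001235, 0.0168627 ms; sum = 0.0169862 ms.
Processing at 1 router(s): 1 × 1.7 ms = 1.7 ms.
End-to-end = 1.755 ms.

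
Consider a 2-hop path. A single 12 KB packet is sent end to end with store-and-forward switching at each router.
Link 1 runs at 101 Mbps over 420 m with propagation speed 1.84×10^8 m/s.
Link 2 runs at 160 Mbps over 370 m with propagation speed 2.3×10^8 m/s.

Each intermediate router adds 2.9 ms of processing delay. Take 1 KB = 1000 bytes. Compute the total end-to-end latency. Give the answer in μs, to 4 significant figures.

4454 μs

L = 96000 bits.
Transmission delays (L/R per hop): 950.495, 600 μs; sum = 1550.5 μs.
Propagation delays (d/s per hop): 2.28261, 1.6087 μs; sum = 3.8913 μs.
Processing at 1 router(s): 1 × 2.9 ms = 2900 μs.
End-to-end = 4454 μs.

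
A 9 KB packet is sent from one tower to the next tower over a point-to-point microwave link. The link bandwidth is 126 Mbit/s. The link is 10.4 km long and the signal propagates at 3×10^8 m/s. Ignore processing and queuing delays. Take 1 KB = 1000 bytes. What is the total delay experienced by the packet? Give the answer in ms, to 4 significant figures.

L = 72000 bits.
Transmission delay = L/R = 72000 / 126000000 = 0.571429 ms.
Propagation delay = d/s = 10400 m / 300000000 m/s = 0.0346667 ms.
Total = 0.6061 ms.

0.6061 ms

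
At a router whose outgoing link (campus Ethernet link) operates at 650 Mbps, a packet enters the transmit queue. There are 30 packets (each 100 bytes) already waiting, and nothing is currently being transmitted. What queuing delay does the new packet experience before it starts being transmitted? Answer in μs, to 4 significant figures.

Each queued packet: L/R = 800/650000000 = 1.23077 μs.
30 queued → 36.9231 μs.
Queuing delay = 36.92 μs.

36.92 μs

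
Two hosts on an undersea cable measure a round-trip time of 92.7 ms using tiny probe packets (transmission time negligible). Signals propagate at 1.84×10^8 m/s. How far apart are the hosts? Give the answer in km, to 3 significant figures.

One-way propagation = RTT/2 = 46.35 ms.
d = s × t = 184000000 × 0.04635 = 8530 km.

8530 km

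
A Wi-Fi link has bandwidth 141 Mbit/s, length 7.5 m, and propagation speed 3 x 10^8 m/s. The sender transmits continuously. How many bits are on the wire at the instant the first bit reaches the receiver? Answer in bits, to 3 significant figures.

Propagation delay = 7.5 / 300000000 = 2.5e-08 s.
BDP = R × t_prop = 141000000 × 2.5e-08 = 3.525 bits.

3.53 bits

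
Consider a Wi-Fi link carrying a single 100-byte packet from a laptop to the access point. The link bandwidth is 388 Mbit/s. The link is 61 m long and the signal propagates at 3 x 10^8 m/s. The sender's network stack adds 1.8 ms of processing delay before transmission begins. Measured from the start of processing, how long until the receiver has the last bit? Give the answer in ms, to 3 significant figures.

1.80 ms

L = 100 × 8 = 800 bits.
Transmission delay = L/R = 800 / 388000000 = 0.00206186 ms.
Propagation delay = d/s = 61 m / 300000000 m/s = 0.000203333 ms.
Plus processing delay 1.8 ms = 1.8 ms.
Total = 1.80 ms.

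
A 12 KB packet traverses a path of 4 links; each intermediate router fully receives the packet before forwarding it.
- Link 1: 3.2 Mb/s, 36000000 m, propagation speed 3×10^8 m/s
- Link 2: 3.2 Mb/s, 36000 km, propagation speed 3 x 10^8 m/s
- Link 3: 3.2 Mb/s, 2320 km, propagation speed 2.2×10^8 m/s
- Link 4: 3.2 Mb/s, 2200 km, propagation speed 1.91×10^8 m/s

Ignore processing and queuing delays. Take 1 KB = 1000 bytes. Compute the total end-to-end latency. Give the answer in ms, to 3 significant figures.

L = 96000 bits.
Transmission delay per hop = L/R = 96000/3200000 = 30 ms; 4 hops → 120 ms.
Propagation delays (d/s per hop): 120, 120, 10.5455, 11.5183 ms; sum = 262.064 ms.
End-to-end = 382 ms.

382 ms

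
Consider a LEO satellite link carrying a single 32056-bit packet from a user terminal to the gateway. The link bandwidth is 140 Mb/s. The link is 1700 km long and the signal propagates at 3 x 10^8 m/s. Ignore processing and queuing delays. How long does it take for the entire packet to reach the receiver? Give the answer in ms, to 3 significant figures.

Transmission delay = L/R = 32056 / 140000000 = 0.228971 ms.
Propagation delay = d/s = 1700000 m / 300000000 m/s = 5.66667 ms.
Total = 5.90 ms.

5.90 ms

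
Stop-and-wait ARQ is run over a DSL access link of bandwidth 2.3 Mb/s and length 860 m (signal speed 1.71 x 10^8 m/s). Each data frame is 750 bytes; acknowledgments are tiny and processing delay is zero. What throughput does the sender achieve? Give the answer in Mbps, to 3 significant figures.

2.29 Mbps

t_tx = L/R = 6000/2300000 = 0.0026087 s.
t_prop = 860/171000000 = 5.02924e-06 s; RTT = 1.00585e-05 s.
Cycle = t_tx + RTT = 0.00261875 s.
Throughput = L / cycle = 6000 / 0.00261875 = 2.29 Mbps.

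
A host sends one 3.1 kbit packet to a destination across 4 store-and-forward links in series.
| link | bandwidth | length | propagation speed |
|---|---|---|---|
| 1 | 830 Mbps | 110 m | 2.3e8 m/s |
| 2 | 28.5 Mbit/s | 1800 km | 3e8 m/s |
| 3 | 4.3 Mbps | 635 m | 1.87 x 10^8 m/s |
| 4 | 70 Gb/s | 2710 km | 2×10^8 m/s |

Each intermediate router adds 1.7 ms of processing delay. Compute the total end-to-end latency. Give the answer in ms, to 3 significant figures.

L = 3100 bits.
Transmission delays (L/R per hop): 0.00373494, 0.108772, 0.72093, 4.42857e-05 ms; sum = 0.833481 ms.
Propagation delays (d/s per hop): 0.000478261, 6, 0.00339572, 13.55 ms; sum = 19.5539 ms.
Processing at 3 router(s): 3 × 1.7 ms = 5.1 ms.
End-to-end = 25.5 ms.

25.5 ms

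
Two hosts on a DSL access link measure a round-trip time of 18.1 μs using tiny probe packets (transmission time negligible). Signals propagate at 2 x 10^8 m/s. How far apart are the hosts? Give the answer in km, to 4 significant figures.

One-way propagation = RTT/2 = 9.05 μs.
d = s × t = 200000000 × 9.05e-06 = 1.810 km.

1.810 km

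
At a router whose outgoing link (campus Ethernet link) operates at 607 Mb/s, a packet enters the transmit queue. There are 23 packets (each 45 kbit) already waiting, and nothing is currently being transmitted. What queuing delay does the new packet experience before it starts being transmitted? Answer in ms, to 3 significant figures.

1.71 ms

Each queued packet: L/R = 45000/607000000 = 0.0741351 ms.
23 queued → 1.70511 ms.
Queuing delay = 1.71 ms.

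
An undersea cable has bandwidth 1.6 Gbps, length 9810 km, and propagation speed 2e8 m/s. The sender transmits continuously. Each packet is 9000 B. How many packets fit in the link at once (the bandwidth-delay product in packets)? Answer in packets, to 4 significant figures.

1090 packets

Propagation delay = 9810000 / 200000000 = 0.04905 s.
BDP = R × t_prop = 1600000000 × 0.04905 = 78480000 bits.
In packets of 72000 bits: 1090 packets.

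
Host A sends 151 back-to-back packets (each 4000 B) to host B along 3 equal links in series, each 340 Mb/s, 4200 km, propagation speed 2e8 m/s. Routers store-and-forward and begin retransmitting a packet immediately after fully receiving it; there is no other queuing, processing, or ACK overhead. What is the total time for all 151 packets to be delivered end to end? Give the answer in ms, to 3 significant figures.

77.4 ms

Per-hop transmission t_tx = L/R = 32000/340000000 = 0.0941176 ms.
Per-hop propagation t_prop = 4200000/200000000 = 21 ms.
Pipeline fill: first packet needs 3·t_tx to clear all hops; remaining 150 packets each add one t_tx.
Total = (3+151-1)·t_tx + 3·t_prop = 153·0.0941176 + 3·21 = 77.4 ms.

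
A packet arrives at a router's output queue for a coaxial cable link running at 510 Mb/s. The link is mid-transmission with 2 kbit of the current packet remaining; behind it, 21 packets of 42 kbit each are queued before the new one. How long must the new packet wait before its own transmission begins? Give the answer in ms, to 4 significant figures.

1.733 ms

Each queued packet: L/R = 42000/510000000 = 0.0823529 ms.
21 queued → 1.72941 ms.
Plus remaining 2000 bits of current packet: 0.00392157 ms.
Queuing delay = 1.733 ms.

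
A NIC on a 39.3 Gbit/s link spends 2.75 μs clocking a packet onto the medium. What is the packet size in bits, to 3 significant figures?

108000 bits

L = R × t_tx = 39300000000 b/s × 2.75e-06 s = 108075 bits.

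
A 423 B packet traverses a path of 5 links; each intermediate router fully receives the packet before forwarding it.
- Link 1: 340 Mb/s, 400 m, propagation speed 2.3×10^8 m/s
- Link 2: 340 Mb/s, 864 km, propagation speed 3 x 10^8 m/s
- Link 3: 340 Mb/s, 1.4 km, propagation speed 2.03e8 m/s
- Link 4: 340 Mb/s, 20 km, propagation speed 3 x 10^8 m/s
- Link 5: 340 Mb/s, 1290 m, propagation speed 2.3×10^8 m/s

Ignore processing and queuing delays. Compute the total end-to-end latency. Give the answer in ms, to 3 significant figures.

L = 423 × 8 = 3384 bits.
Transmission delay per hop = L/R = 3384/340000000 = 0.00995294 ms; 5 hops → 0.0497647 ms.
Propagation delays (d/s per hop): 0.00173913, 2.88, 0.00689655, 0.0666667, 0.0056087 ms; sum = 2.96091 ms.
End-to-end = 3.01 ms.

3.01 ms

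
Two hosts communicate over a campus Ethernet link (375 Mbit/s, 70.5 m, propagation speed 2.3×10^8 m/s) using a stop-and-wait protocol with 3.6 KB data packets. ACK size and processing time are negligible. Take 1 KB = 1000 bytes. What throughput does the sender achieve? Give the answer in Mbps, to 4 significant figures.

372.0 Mbps

t_tx = L/R = 28800/375000000 = 7.68e-05 s.
t_prop = 70.5/2.3e+08 = 3.06522e-07 s; RTT = 6.13043e-07 s.
Cycle = t_tx + RTT = 7.7413e-05 s.
Throughput = L / cycle = 28800 / 7.7413e-05 = 372.0 Mbps.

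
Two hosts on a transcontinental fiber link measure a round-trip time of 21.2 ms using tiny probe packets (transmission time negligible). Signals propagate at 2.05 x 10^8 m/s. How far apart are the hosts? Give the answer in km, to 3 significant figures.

One-way propagation = RTT/2 = 10.6 ms.
d = s × t = 2.05e+08 × 0.0106 = 2170 km.

2170 km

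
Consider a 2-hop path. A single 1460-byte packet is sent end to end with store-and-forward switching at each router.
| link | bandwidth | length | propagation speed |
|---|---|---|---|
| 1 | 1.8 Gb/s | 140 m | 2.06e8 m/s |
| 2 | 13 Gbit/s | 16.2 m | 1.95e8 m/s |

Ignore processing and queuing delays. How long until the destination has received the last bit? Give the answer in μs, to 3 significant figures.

L = 1460 × 8 = 11680 bits.
Transmission delays (L/R per hop): 6.48889, 0.898462 μs; sum = 7.38735 μs.
Propagation delays (d/s per hop): 0.679612, 0.0830769 μs; sum = 0.762689 μs.
End-to-end = 8.15 μs.

8.15 μs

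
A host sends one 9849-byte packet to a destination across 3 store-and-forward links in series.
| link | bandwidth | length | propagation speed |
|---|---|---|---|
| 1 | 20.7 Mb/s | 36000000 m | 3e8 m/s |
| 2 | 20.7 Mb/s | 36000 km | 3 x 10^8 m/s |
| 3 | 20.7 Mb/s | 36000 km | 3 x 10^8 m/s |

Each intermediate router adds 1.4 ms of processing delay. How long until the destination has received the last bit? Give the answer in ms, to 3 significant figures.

374 ms

L = 9849 × 8 = 78792 bits.
Transmission delay per hop = L/R = 78792/20700000 = 3.80638 ms; 3 hops → 11.4191 ms.
Propagation delays (d/s per hop): 120, 120, 120 ms; sum = 360 ms.
Processing at 2 router(s): 2 × 1.4 ms = 2.8 ms.
End-to-end = 374 ms.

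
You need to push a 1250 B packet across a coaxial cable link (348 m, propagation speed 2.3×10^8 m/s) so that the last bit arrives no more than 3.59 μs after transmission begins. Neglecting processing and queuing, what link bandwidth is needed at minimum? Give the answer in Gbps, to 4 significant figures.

L = 10000 bits.
Propagation delay = 348 / 2.3e+08 = 1.51304 μs.
Transmission budget = 3.59 − 1.51304 = 2.07696 μs.
R ≥ L / t_tx = 10000 bits / 2.07696e-06 s = 4.815 Gbps.

4.815 Gbps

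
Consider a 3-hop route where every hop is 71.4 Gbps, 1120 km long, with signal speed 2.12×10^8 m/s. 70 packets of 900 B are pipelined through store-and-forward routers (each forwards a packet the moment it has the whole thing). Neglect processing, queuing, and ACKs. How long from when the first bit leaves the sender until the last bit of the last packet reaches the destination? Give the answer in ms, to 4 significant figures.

15.86 ms

Per-hop transmission t_tx = L/R = 7200/71400000000 = 0.00010084 ms.
Per-hop propagation t_prop = 1120000/212000000 = 5.28302 ms.
Pipeline fill: first packet needs 3·t_tx to clear all hops; remaining 69 packets each add one t_tx.
Total = (3+70-1)·t_tx + 3·t_prop = 72·0.00010084 + 3·5.28302 = 15.86 ms.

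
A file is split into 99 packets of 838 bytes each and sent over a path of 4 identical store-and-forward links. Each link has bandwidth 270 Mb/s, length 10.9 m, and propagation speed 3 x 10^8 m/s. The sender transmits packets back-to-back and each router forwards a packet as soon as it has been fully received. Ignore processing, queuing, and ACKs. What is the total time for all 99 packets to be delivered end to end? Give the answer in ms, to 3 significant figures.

Per-hop transmission t_tx = L/R = 6704/270000000 = 0.0248296 ms.
Per-hop propagation t_prop = 10.9/300000000 = 3.63333e-05 ms.
Pipeline fill: first packet needs 4·t_tx to clear all hops; remaining 98 packets each add one t_tx.
Total = (4+99-1)·t_tx + 4·t_prop = 102·0.0248296 + 4·3.63333e-05 = 2.53 ms.

2.53 ms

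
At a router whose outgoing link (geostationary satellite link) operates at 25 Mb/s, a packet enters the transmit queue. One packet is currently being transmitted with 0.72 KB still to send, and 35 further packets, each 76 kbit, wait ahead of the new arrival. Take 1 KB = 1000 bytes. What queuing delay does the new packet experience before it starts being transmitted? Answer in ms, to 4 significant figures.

106.6 ms

Each queued packet: L/R = 76000/25000000 = 3.04 ms.
35 queued → 106.4 ms.
Plus remaining 5760 bits of current packet: 0.2304 ms.
Queuing delay = 106.6 ms.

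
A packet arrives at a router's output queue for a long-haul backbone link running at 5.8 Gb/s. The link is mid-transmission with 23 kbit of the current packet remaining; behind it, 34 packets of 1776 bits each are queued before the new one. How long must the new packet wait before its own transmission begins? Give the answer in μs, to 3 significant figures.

Each queued packet: L/R = 1776/5800000000 = 0.306207 μs.
34 queued → 10.411 μs.
Plus remaining 23000 bits of current packet: 3.96552 μs.
Queuing delay = 14.4 μs.

14.4 μs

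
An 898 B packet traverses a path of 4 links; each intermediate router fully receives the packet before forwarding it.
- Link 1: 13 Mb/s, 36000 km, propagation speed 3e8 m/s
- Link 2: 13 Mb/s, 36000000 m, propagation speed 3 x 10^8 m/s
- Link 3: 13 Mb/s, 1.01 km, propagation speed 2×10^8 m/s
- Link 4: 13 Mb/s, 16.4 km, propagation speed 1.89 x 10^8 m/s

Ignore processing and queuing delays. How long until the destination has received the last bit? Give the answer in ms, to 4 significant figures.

242.3 ms

L = 898 × 8 = 7184 bits.
Transmission delay per hop = L/R = 7184/13000000 = 0.552615 ms; 4 hops → 2.21046 ms.
Propagation delays (d/s per hop): 120, 120, 0.00505, 0.0867725 ms; sum = 240.092 ms.
End-to-end = 242.3 ms.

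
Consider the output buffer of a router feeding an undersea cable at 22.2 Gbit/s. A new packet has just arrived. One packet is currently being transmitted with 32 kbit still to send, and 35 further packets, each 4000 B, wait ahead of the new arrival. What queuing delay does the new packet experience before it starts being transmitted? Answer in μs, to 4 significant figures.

51.89 μs

Each queued packet: L/R = 32000/22200000000 = 1.44144 μs.
35 queued → 50.4505 μs.
Plus remaining 32000 bits of current packet: 1.44144 μs.
Queuing delay = 51.89 μs.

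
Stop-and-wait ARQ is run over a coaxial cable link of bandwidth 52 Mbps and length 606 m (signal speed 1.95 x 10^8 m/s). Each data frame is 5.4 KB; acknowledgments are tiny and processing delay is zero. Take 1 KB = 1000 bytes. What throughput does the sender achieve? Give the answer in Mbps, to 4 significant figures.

51.61 Mbps

t_tx = L/R = 43200/52000000 = 0.000830769 s.
t_prop = 606/195000000 = 3.10769e-06 s; RTT = 6.21538e-06 s.
Cycle = t_tx + RTT = 0.000836985 s.
Throughput = L / cycle = 43200 / 0.000836985 = 51.61 Mbps.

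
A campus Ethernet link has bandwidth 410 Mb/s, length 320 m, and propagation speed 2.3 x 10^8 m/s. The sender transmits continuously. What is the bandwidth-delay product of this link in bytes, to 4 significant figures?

Propagation delay = 320 / 2.3e+08 = 1.3913e-06 s.
BDP = R × t_prop = 410000000 × 1.3913e-06 = 570.435 bits.
In bytes: 570.435/8 = 71.30 bytes.

71.30 bytes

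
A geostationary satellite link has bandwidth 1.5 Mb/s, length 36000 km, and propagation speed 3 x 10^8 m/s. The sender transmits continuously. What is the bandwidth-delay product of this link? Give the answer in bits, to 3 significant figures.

Propagation delay = 36000000 / 300000000 = 0.12 s.
BDP = R × t_prop = 1500000 × 0.12 = 180000 bits.

180000 bits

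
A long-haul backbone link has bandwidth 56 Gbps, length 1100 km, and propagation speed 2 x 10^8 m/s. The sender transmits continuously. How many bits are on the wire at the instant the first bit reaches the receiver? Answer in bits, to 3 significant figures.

Propagation delay = 1100000 / 200000000 = 0.0055 s.
BDP = R × t_prop = 56000000000 × 0.0055 = 308000000 bits.

308000000 bits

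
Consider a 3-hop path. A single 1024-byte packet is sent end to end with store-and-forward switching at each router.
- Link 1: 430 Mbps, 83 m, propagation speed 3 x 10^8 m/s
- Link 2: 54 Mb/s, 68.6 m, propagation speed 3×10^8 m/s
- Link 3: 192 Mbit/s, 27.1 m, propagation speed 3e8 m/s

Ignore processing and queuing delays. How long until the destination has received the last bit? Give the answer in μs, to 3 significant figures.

214 μs

L = 1024 × 8 = 8192 bits.
Transmission delays (L/R per hop): 19.0512, 151.704, 42.6667 μs; sum = 213.422 μs.
Propagation delays (d/s per hop): 0.276667, 0.228667, 0.0903333 μs; sum = 0.595667 μs.
End-to-end = 214 μs.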